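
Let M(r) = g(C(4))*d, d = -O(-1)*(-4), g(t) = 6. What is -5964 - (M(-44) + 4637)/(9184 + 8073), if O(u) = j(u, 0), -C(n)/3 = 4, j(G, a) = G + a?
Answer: -102925361/17257 ≈ -5964.3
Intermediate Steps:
C(n) = -12 (C(n) = -3*4 = -12)
O(u) = u (O(u) = u + 0 = u)
d = -4 (d = -1*(-1)*(-4) = 1*(-4) = -4)
M(r) = -24 (M(r) = 6*(-4) = -24)
-5964 - (M(-44) + 4637)/(9184 + 8073) = -5964 - (-24 + 4637)/(9184 + 8073) = -5964 - 4613/17257 = -102925361/17257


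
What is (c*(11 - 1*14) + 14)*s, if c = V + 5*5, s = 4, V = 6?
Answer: -316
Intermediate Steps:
c = 31 (c = 6 + 5*5 = 6 + 25 = 31)
(c*(11 - 1*14) + 14)*s = (31*(11 - 1*14) + 14)*4 = (31*(11 - 14) + 14)*4 = (31*(-3) + 14)*4 = (-93 + 14)*4 = -79*4 = -316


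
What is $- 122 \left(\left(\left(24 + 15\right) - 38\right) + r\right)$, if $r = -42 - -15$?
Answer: $3172$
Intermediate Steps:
$r = -27$ ($r = -42 + 15 = -27$)
$- 122 \left(\left(\left(24 + 15\right) - 38\right) + r\right) = - 122 \left(\left(\left(24 + 15\right) - 38\right) - 27\right) = - 122 \left(\left(39 - 38\right) - 27\right) = - 122 \left(1 - 27\right) = \left(-122\right) \left(-26\right) = 3172$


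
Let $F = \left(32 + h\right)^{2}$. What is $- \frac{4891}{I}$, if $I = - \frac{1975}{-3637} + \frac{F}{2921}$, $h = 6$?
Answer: $- \frac{51960404207}{11020803} \approx -4714.8$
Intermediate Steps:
$F = 1444$ ($F = \left(32 + 6\right)^{2} = 38^{2} = 1444$)
$I = \frac{11020803}{10623677}$ ($I = - \frac{1975}{-3637} + \frac{1444}{2921} = \left(-1975\right) \left(- \frac{1}{3637}\right) + 1444 \cdot \frac{1}{2921} = \frac{1975}{3637} + \frac{1444}{2921} = \frac{11020803}{10623677} \approx 1.0374$)
$- \frac{4891}{I} = - \frac{4891}{\frac{11020803}{10623677}} = \left(-4891\right) \frac{10623677}{11020803} = - \frac{51960404207}{11020803}$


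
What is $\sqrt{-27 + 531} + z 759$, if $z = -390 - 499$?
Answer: $-674751 + 6 \sqrt{14} \approx -6.7473 \cdot 10^{5}$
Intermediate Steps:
$z = -889$
$\sqrt{-27 + 531} + z 759 = \sqrt{-27 + 531} - 674751 = \sqrt{504} - 674751 = 6 \sqrt{14} - 674751 = -674751 + 6 \sqrt{14}$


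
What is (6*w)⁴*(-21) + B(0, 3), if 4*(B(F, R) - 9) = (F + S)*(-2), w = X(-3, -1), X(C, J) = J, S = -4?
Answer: -27205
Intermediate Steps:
w = -1
B(F, R) = 11 - F/2 (B(F, R) = 9 + ((F - 4)*(-2))/4 = 9 + ((-4 + F)*(-2))/4 = 9 + (8 - 2*F)/4 = 9 + (2 - F/2) = 11 - F/2)
(6*w)⁴*(-21) + B(0, 3) = (6*(-1))⁴*(-21) + (11 - ½*0) = (-6)⁴*(-21) + (11 + 0) = 1296*(-21) + 11 = -27216 + 11 = -27205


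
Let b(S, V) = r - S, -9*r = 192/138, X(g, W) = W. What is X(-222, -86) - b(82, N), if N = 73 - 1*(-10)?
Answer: -796/207 ≈ -3.8454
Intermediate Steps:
N = 83 (N = 73 + 10 = 83)
r = -32/207 (r = -64/(3*138) = -1/9*32/23 = -32/207 ≈ -0.15459)
b(S, V) = -32/207 - S
X(-222, -86) - b(82, N) = -86 - (-32/207 - 1*82) = -86 - (-32/207 - 82) = -86 - 1*(-17006/207) = -86 + 17006/207 = -796/207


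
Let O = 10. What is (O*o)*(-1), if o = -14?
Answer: 140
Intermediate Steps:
(O*o)*(-1) = (10*(-14))*(-1) = -140*(-1) = 140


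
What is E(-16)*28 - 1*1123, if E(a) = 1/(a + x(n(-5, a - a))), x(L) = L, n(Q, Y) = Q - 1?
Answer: -12367/11 ≈ -1124.3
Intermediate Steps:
n(Q, Y) = -1 + Q
E(a) = 1/(-6 + a) (E(a) = 1/(a + (-1 - 5)) = 1/(a - 6) = 1/(-6 + a))
E(-16)*28 - 1*1123 = 28/(-6 - 16) - 1*1123 = 28/(-22) - 1123 = -1/22*28 - 1123 = -14/11 - 1123 = -12367/11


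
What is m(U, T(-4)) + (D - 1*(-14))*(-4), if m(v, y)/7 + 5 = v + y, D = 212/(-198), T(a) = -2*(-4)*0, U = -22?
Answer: -23831/99 ≈ -240.72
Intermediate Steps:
T(a) = 0 (T(a) = 8*0 = 0)
D = -106/99 (D = 212*(-1/198) = -106/99 ≈ -1.0707)
m(v, y) = -35 + 7*v + 7*y (m(v, y) = -35 + 7*(v + y) = -35 + (7*v + 7*y) = -35 + 7*v + 7*y)
m(U, T(-4)) + (D - 1*(-14))*(-4) = (-35 + 7*(-22) + 7*0) + (-106/99 - 1*(-14))*(-4) = (-35 - 154 + 0) + (-106/99 + 14)*(-4) = -189 + (1280/99)*(-4) = -189 - 5120/99 = -23831/99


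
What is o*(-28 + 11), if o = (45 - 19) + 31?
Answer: -969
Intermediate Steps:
o = 57 (o = 26 + 31 = 57)
o*(-28 + 11) = 57*(-28 + 11) = 57*(-17) = -969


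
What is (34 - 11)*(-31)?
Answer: -713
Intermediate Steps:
(34 - 11)*(-31) = 23*(-31) = -713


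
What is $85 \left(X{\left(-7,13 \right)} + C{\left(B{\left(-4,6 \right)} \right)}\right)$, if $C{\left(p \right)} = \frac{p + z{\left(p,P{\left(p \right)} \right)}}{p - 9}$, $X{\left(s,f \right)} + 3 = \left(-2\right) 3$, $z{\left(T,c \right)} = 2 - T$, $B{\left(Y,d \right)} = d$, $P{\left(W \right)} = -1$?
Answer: $- \frac{2465}{3} \approx -821.67$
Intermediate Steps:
$X{\left(s,f \right)} = -9$ ($X{\left(s,f \right)} = -3 - 6 = -9$)
$C{\left(p \right)} = \frac{2}{-9 + p}$ ($C{\left(p \right)} = \frac{p - \left(-2 + p\right)}{p - 9} = \frac{2}{-9 + p}$)
$85 \left(X{\left(-7,13 \right)} + C{\left(B{\left(-4,6 \right)} \right)}\right) = 85 \left(-9 + \frac{2}{-9 + 6}\right) = 85 \left(-9 + \frac{2}{-3}\right) = 85 \left(-9 + 2 \left(- \frac{1}{3}\right)\right) = 85 \left(-9 - \frac{2}{3}\right) = 85 \left(- \frac{29}{3}\right) = - \frac{2465}{3}$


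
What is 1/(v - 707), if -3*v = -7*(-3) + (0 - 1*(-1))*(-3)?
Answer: -1/713 ≈ -0.0014025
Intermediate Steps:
v = -6 (v = -(-7*(-3) + (0 - 1*(-1))*(-3))/3 = -(21 + (0 + 1)*(-3))/3 = -(21 + 1*(-3))/3 = -(21 - 3)/3 = -1/3*18 = -6)
1/(v - 707) = 1/(-6 - 707) = 1/(-713) = -1/713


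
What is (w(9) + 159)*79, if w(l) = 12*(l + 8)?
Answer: 28677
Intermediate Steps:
w(l) = 96 + 12*l (w(l) = 12*(8 + l) = 96 + 12*l)
(w(9) + 159)*79 = ((96 + 12*9) + 159)*79 = ((96 + 108) + 159)*79 = (204 + 159)*79 = 363*79 = 28677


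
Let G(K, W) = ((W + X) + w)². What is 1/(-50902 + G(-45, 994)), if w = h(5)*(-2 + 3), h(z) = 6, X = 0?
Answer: 1/949098 ≈ 1.0536e-6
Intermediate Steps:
w = 6 (w = 6*(-2 + 3) = 6*1 = 6)
G(K, W) = (6 + W)² (G(K, W) = ((W + 0) + 6)² = (W + 6)² = (6 + W)²)
1/(-50902 + G(-45, 994)) = 1/(-50902 + (6 + 994)²) = 1/(-50902 + 1000²) = 1/(-50902 + 1000000) = 1/949098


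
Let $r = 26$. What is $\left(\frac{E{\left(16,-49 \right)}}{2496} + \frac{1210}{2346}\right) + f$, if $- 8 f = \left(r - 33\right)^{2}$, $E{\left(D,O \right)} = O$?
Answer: $- \frac{5493407}{975936} \approx -5.6289$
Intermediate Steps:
$f = - \frac{49}{8}$ ($f = - \frac{\left(26 - 33\right)^{2}}{8} = - \frac{\left(-7\right)^{2}}{8} = \left(- \frac{1}{8}\right) 49 = - \frac{49}{8} \approx -6.125$)
$\left(\frac{E{\left(16,-49 \right)}}{2496} + \frac{1210}{2346}\right) + f = \left(- \frac{49}{2496} + \frac{1210}{2346}\right) - \frac{49}{8} = \left(\left(-49\right) \frac{1}{2496} + 1210 \cdot \frac{1}{2346}\right) - \frac{49}{8} = \left(- \frac{49}{2496} + \frac{605}{1173}\right) - \frac{49}{8} = \frac{484201}{975936} - \frac{49}{8} = - \frac{5493407}{975936}$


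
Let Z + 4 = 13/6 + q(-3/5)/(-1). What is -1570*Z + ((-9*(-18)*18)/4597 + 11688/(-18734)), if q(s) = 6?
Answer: 1588703700517/129180297 ≈ 12298.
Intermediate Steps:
Z = -47/6 (Z = -4 + (13/6 + 6/(-1)) = -4 + (13*(⅙) + 6*(-1)) = -4 + (13/6 - 6) = -4 - 23/6 = -47/6 ≈ -7.8333)
-1570*Z + ((-9*(-18)*18)/4597 + 11688/(-18734)) = -1570*(-47/6) + ((-9*(-18)*18)/4597 + 11688/(-18734)) = 36895/3 + ((162*18)*(1/4597) + 11688*(-1/18734)) = 36895/3 + (2916*(1/4597) - 5844/9367) = 36895/3 + (2916/4597 - 5844/9367) = 36895/3 + 449304/43060099 = 1588703700517/129180297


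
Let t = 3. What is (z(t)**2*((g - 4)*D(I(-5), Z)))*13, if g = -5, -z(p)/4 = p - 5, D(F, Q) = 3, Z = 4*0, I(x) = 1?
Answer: -22464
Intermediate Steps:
Z = 0
z(p) = 20 - 4*p (z(p) = -4*(p - 5) = -4*(-5 + p) = 20 - 4*p)
(z(t)**2*((g - 4)*D(I(-5), Z)))*13 = ((20 - 4*3)**2*((-5 - 4)*3))*13 = ((20 - 12)**2*(-9*3))*13 = (8**2*(-27))*13 = (64*(-27))*13 = -1728*13 = -22464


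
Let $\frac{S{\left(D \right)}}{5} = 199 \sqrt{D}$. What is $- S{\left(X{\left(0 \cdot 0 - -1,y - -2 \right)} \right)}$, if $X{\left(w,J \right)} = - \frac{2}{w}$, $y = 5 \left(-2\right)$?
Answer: $- 995 i \sqrt{2} \approx - 1407.1 i$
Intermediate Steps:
$y = -10$
$S{\left(D \right)} = 995 \sqrt{D}$ ($S{\left(D \right)} = 5 \cdot 199 \sqrt{D} = 995 \sqrt{D}$)
$- S{\left(X{\left(0 \cdot 0 - -1,y - -2 \right)} \right)} = - 995 \sqrt{- \frac{2}{0 \cdot 0 - -1}} = - 995 \sqrt{- \frac{2}{0 + 1}} = - 995 \sqrt{- \frac{2}{1}} = - 995 \sqrt{\left(-2\right) 1} = - 995 \sqrt{-2} = - 995 i \sqrt{2}$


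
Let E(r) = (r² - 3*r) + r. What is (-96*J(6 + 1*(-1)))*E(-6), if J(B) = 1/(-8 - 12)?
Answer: 1152/5 ≈ 230.40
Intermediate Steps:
J(B) = -1/20 (J(B) = 1/(-20) = -1/20)
E(r) = r² - 2*r
(-96*J(6 + 1*(-1)))*E(-6) = (-96*(-1/20))*(-6*(-2 - 6)) = 24*(-6*(-8))/5 = (24/5)*48 = 1152/5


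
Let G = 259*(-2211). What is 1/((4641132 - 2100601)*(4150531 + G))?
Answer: 1/9089720135342 ≈ 1.1001e-13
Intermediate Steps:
G = -572649
1/((4641132 - 2100601)*(4150531 + G)) = 1/((4641132 - 2100601)*(4150531 - 572649)) = 1/(2540531*3577882) = 1/9089720135342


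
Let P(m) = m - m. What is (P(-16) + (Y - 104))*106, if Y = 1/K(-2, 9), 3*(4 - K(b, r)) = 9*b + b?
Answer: -176225/16 ≈ -11014.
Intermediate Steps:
K(b, r) = 4 - 10*b/3 (K(b, r) = 4 - (9*b + b)/3 = 4 - 10*b/3)
P(m) = 0
Y = 3/32 (Y = 1/(4 - 10/3*(-2)) = 1/(4 + 20/3) = 1/(32/3) = 3/32 ≈ 0.093750)
(P(-16) + (Y - 104))*106 = (0 + (3/32 - 104))*106 = (0 - 3325/32)*106 = -3325/32*106 = -176225/16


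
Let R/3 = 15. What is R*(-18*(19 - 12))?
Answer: -5670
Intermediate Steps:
R = 45 (R = 3*15 = 45)
R*(-18*(19 - 12)) = 45*(-18*(19 - 12)) = 45*(-18*7) = 45*(-126) = -5670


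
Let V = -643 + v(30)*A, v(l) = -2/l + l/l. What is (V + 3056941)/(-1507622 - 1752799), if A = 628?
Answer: -45853262/48906315 ≈ -0.93757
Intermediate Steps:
v(l) = 1 - 2/l (v(l) = -2/l + 1 = 1 - 2/l)
V = -853/15 (V = -643 + ((-2 + 30)/30)*628 = -643 + ((1/30)*28)*628 = -643 + (14/15)*628 = -643 + 8792/15 = -853/15 ≈ -56.867)
(V + 3056941)/(-1507622 - 1752799) = (-853/15 + 3056941)/(-1507622 - 1752799) = (45853262/15)/(-3260421) = (45853262/15)*(-1/3260421) = -45853262/48906315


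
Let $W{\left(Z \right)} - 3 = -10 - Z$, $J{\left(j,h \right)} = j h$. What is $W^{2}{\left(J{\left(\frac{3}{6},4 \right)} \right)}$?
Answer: $81$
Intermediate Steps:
$J{\left(j,h \right)} = h j$
$W{\left(Z \right)} = -7 - Z$ ($W{\left(Z \right)} = 3 - \left(10 + Z\right) = -7 - Z$)
$W^{2}{\left(J{\left(\frac{3}{6},4 \right)} \right)} = \left(-7 - 4 \cdot \frac{3}{6}\right)^{2} = \left(-7 - 4 \cdot 3 \cdot \frac{1}{6}\right)^{2} = \left(-7 - 4 \cdot \frac{1}{2}\right)^{2} = \left(-7 - 2\right)^{2} = \left(-9\right)^{2} = 81$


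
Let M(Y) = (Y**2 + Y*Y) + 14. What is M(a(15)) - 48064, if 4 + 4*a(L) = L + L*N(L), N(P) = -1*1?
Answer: -48048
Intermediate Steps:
N(P) = -1
a(L) = -1 (a(L) = -1 + (L + L*(-1))/4 = -1 + (L - L)/4 = -1 + (1/4)*0 = -1 + 0 = -1)
M(Y) = 14 + 2*Y**2 (M(Y) = (Y**2 + Y**2) + 14 = 2*Y**2 + 14 = 14 + 2*Y**2)
M(a(15)) - 48064 = (14 + 2*(-1)**2) - 48064 = (14 + 2*1) - 48064 = (14 + 2) - 48064 = 16 - 48064 = -48048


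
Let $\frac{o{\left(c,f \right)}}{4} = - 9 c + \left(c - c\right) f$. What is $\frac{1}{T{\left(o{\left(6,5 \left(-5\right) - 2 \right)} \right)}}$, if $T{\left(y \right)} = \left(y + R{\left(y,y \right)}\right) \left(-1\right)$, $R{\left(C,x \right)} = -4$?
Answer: $\frac{1}{220} \approx 0.0045455$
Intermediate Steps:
$o{\left(c,f \right)} = - 36 c$ ($o{\left(c,f \right)} = 4 \left(- 9 c + \left(c - c\right) f\right) = 4 \left(- 9 c + 0 f\right) = 4 \left(- 9 c + 0\right) = 4 \left(- 9 c\right) = - 36 c$)
$T{\left(y \right)} = 4 - y$ ($T{\left(y \right)} = \left(y - 4\right) \left(-1\right) = \left(-4 + y\right) \left(-1\right) = 4 - y$)
$\frac{1}{T{\left(o{\left(6,5 \left(-5\right) - 2 \right)} \right)}} = \frac{1}{4 - \left(-36\right) 6} = \frac{1}{4 - -216} = \frac{1}{4 + 216} = \frac{1}{220}$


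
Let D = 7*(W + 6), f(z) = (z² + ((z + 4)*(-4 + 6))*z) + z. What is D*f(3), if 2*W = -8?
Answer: 756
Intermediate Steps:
W = -4 (W = (½)*(-8) = -4)
f(z) = z + z² + z*(8 + 2*z) (f(z) = (z² + ((4 + z)*2)*z) + z = (z² + (8 + 2*z)*z) + z = (z² + z*(8 + 2*z)) + z = z + z² + z*(8 + 2*z))
D = 14 (D = 7*(-4 + 6) = 7*2 = 14)
D*f(3) = 14*(3*3*(3 + 3)) = 14*(3*3*6) = 14*54 = 756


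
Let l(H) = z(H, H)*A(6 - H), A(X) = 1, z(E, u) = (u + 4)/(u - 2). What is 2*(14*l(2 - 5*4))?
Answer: 98/5 ≈ 19.600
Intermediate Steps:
z(E, u) = (4 + u)/(-2 + u)
l(H) = (4 + H)/(-2 + H) (l(H) = ((4 + H)/(-2 + H))*1 = (4 + H)/(-2 + H))
2*(14*l(2 - 5*4)) = 2*(14*((4 + (2 - 5*4))/(-2 + (2 - 5*4)))) = 2*(14*((4 + (2 - 20))/(-2 + (2 - 20)))) = 2*(14*((4 - 18)/(-2 - 18))) = 2*(14*(-14/(-20))) = 2*(14*(-1/20*(-14))) = 2*(14*(7/10)) = 2*(49/5) = 98/5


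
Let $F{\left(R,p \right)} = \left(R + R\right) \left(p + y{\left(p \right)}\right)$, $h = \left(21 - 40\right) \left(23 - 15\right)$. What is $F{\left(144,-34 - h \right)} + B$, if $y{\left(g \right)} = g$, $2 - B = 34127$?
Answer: $33843$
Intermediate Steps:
$B = -34125$ ($B = 2 - 34127 = -34125$)
$h = -152$ ($h = \left(-19\right) 8 = -152$)
$F{\left(R,p \right)} = 4 R p$ ($F{\left(R,p \right)} = \left(R + R\right) \left(p + p\right) = 2 R 2 p = 4 R p$)
$F{\left(144,-34 - h \right)} + B = 4 \cdot 144 \left(-34 - -152\right) - 34125 = 4 \cdot 144 \left(-34 + 152\right) - 34125 = 4 \cdot 144 \cdot 118 - 34125 = 67968 - 34125 = 33843$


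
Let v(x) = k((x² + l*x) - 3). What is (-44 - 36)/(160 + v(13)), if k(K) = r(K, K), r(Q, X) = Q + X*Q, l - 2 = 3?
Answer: -10/6719 ≈ -0.0014883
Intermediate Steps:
l = 5 (l = 2 + 3 = 5)
r(Q, X) = Q + Q*X
k(K) = K*(1 + K)
v(x) = (-3 + x² + 5*x)*(-2 + x² + 5*x) (v(x) = ((x² + 5*x) - 3)*(1 + ((x² + 5*x) - 3)) = (-3 + x² + 5*x)*(1 + (-3 + x² + 5*x)) = (-3 + x² + 5*x)*(-2 + x² + 5*x))
(-44 - 36)/(160 + v(13)) = (-44 - 36)/(160 + (-3 + 13² + 5*13)*(-2 + 13² + 5*13)) = -80/(160 + (-3 + 169 + 65)*(-2 + 169 + 65)) = -80/(160 + 231*232) = -80/(160 + 53592) = -80/53752 = -80*1/53752 = -10/6719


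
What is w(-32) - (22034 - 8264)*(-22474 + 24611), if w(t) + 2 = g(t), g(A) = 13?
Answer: -29426479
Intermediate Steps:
w(t) = 11 (w(t) = -2 + 13 = 11)
w(-32) - (22034 - 8264)*(-22474 + 24611) = 11 - (22034 - 8264)*(-22474 + 24611) = 11 - 13770*2137 = 11 - 1*29426490 = 11 - 29426490 = -29426479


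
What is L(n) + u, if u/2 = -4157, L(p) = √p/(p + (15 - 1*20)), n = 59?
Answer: -8314 + √59/54 ≈ -8313.9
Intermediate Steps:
L(p) = √p/(-5 + p) (L(p) = √p/(p + (15 - 20)) = √p/(p - 5) = √p/(-5 + p))
u = -8314 (u = 2*(-4157) = -8314)
L(n) + u = √59/(-5 + 59) - 8314 = √59/54 - 8314 = -8314 + √59/54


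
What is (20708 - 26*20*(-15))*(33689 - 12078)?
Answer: 616086388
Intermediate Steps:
(20708 - 26*20*(-15))*(33689 - 12078) = (20708 - 520*(-15))*21611 = (20708 + 7800)*21611 = 28508*21611 = 616086388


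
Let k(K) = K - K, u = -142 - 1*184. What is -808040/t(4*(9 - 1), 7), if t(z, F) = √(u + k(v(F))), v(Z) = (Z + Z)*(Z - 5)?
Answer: 404020*I*√326/163 ≈ 44753.0*I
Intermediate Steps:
v(Z) = 2*Z*(-5 + Z) (v(Z) = (2*Z)*(-5 + Z) = 2*Z*(-5 + Z))
u = -326 (u = -142 - 184 = -326)
k(K) = 0
t(z, F) = I*√326 (t(z, F) = √(-326 + 0) = √(-326) = I*√326)
-808040/t(4*(9 - 1), 7) = -808040*(-I*√326/326) = -(-404020)*I*√326/163 = 404020*I*√326/163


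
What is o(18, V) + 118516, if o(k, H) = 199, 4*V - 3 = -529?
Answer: 118715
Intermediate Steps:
V = -263/2 (V = 3/4 + (1/4)*(-529) = 3/4 - 529/4 = -263/2 ≈ -131.50)
o(18, V) + 118516 = 199 + 118516 = 118715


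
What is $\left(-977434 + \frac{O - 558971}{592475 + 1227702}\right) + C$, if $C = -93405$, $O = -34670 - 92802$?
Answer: $- \frac{1949117204946}{1820177} \approx -1.0708 \cdot 10^{6}$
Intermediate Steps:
$O = -127472$ ($O = -34670 - 92802 = -127472$)
$\left(-977434 + \frac{O - 558971}{592475 + 1227702}\right) + C = \left(-977434 + \frac{-127472 - 558971}{592475 + 1227702}\right) - 93405 = \left(-977434 - \frac{686443}{1820177}\right) - 93405 = - \frac{1779103572261}{1820177} - 93405 = - \frac{1949117204946}{1820177}$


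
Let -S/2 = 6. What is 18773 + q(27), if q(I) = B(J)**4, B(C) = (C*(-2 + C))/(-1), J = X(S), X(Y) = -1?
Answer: 18854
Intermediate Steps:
S = -12 (S = -2*6 = -12)
J = -1
B(C) = -C*(-2 + C) (B(C) = (C*(-2 + C))*(-1) = -C*(-2 + C))
q(I) = 81 (q(I) = (-(2 - 1*(-1)))**4 = (-(2 + 1))**4 = (-1*3)**4 = (-3)**4 = 81)
18773 + q(27) = 18773 + 81 = 18854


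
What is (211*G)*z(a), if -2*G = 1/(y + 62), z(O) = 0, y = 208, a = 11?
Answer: 0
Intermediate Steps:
G = -1/540 (G = -1/(2*(208 + 62)) = -½/270 = -½*1/270 = -1/540 ≈ -0.0018519)
(211*G)*z(a) = (211*(-1/540))*0 = -211/540*0 = 0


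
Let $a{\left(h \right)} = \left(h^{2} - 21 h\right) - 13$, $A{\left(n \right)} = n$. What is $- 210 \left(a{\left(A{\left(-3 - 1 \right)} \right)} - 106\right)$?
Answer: $3990$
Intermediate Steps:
$a{\left(h \right)} = -13 + h^{2} - 21 h$
$- 210 \left(a{\left(A{\left(-3 - 1 \right)} \right)} - 106\right) = - 210 \left(\left(-13 + \left(-3 - 1\right)^{2} - 21 \left(-3 - 1\right)\right) - 106\right) = - 210 \left(\left(-13 + \left(-4\right)^{2} - -84\right) - 106\right) = - 210 \left(\left(-13 + 16 + 84\right) - 106\right) = - 210 \left(87 - 106\right) = \left(-210\right) \left(-19\right) = 3990$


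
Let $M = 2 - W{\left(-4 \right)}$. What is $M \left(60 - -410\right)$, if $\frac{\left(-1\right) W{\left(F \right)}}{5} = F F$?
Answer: $38540$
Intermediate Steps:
$W{\left(F \right)} = - 5 F^{2}$ ($W{\left(F \right)} = - 5 F F = - 5 F^{2}$)
$M = 82$ ($M = 2 - - 5 \left(-4\right)^{2} = 2 - \left(-5\right) 16 = 2 - -80 = 2 + 80 = 82$)
$M \left(60 - -410\right) = 82 \left(60 - -410\right) = 82 \left(60 + 410\right) = 82 \cdot 470 = 38540$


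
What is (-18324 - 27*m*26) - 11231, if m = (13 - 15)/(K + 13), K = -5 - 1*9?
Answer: -30959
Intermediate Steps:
K = -14 (K = -5 - 9 = -14)
m = 2 (m = (13 - 15)/(-14 + 13) = -2/(-1) = -2*(-1) = 2)
(-18324 - 27*m*26) - 11231 = (-18324 - 27*2*26) - 11231 = (-18324 - 54*26) - 11231 = (-18324 - 1404) - 11231 = -19728 - 11231 = -30959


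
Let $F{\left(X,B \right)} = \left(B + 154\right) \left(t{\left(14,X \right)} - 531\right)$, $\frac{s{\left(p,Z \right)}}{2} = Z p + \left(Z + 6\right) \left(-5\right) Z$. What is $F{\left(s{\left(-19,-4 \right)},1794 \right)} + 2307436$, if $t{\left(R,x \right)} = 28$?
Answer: $1327592$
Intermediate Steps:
$s{\left(p,Z \right)} = 2 Z p + 2 Z \left(-30 - 5 Z\right)$ ($s{\left(p,Z \right)} = 2 \left(Z p + \left(Z + 6\right) \left(-5\right) Z\right) = 2 \left(Z p + \left(6 + Z\right) \left(-5\right) Z\right) = 2 \left(Z p + \left(-30 - 5 Z\right) Z\right) = 2 \left(Z p + Z \left(-30 - 5 Z\right)\right) = 2 Z p + 2 Z \left(-30 - 5 Z\right)$)
$F{\left(X,B \right)} = -77462 - 503 B$ ($F{\left(X,B \right)} = \left(B + 154\right) \left(28 - 531\right) = \left(154 + B\right) \left(-503\right) = -77462 - 503 B$)
$F{\left(s{\left(-19,-4 \right)},1794 \right)} + 2307436 = \left(-77462 - 902382\right) + 2307436 = -979844 + 2307436 = 1327592$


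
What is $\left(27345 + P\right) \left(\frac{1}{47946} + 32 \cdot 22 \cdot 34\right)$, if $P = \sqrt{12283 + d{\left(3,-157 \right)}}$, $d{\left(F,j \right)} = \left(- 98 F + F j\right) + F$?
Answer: $\frac{10460697190555}{15982} + \frac{1147635457 \sqrt{11521}}{47946} \approx 6.571 \cdot 10^{8}$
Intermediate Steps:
$d{\left(F,j \right)} = - 97 F + F j$
$P = \sqrt{11521}$ ($P = \sqrt{12283 + 3 \left(-97 - 157\right)} = \sqrt{12283 + 3 \left(-254\right)} = \sqrt{12283 - 762} = \sqrt{11521} \approx 107.34$)
$\left(27345 + P\right) \left(\frac{1}{47946} + 32 \cdot 22 \cdot 34\right) = \left(27345 + \sqrt{11521}\right) \left(\frac{1}{47946} + 32 \cdot 22 \cdot 34\right) = \left(27345 + \sqrt{11521}\right) \left(\frac{1}{47946} + 704 \cdot 34\right) = \left(27345 + \sqrt{11521}\right) \left(\frac{1}{47946} + 23936\right) = \left(27345 + \sqrt{11521}\right) \frac{1147635457}{47946} = \frac{10460697190555}{15982} + \frac{1147635457 \sqrt{11521}}{47946}$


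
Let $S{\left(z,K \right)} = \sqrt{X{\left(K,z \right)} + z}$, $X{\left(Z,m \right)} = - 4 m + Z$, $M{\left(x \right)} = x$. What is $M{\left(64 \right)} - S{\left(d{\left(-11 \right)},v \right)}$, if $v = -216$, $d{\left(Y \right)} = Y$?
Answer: $64 - i \sqrt{183} \approx 64.0 - 13.528 i$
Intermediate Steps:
$X{\left(Z,m \right)} = Z - 4 m$
$S{\left(z,K \right)} = \sqrt{K - 3 z}$ ($S{\left(z,K \right)} = \sqrt{\left(K - 4 z\right) + z} = \sqrt{K - 3 z}$)
$M{\left(64 \right)} - S{\left(d{\left(-11 \right)},v \right)} = 64 - \sqrt{-216 - -33} = 64 - \sqrt{-216 + 33} = 64 - \sqrt{-183} = 64 - i \sqrt{183}$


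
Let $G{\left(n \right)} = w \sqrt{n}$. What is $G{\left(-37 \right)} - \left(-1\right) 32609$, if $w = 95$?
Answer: $32609 + 95 i \sqrt{37} \approx 32609.0 + 577.86 i$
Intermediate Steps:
$G{\left(n \right)} = 95 \sqrt{n}$
$G{\left(-37 \right)} - \left(-1\right) 32609 = 95 \sqrt{-37} - \left(-1\right) 32609 = 95 i \sqrt{37} - -32609 = 95 i \sqrt{37} + 32609 = 32609 + 95 i \sqrt{37}$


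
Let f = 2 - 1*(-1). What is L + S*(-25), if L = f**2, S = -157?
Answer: 3934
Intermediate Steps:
f = 3 (f = 2 + 1 = 3)
L = 9 (L = 3**2 = 9)
L + S*(-25) = 9 - 157*(-25) = 9 + 3925 = 3934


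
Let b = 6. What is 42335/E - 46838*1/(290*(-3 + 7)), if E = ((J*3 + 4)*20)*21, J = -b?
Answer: -8112901/170520 ≈ -47.577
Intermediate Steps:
J = -6 (J = -1*6 = -6)
E = -5880 (E = ((-6*3 + 4)*20)*21 = ((-18 + 4)*20)*21 = -14*20*21 = -280*21 = -5880)
42335/E - 46838*1/(290*(-3 + 7)) = 42335/(-5880) - 46838*1/(290*(-3 + 7)) = 42335*(-1/5880) - 46838/(58*(5*4)) = -8467/1176 - 46838/(58*20) = -8467/1176 - 46838/1160 = -8467/1176 - 46838*1/1160 = -8467/1176 - 23419/580 = -8112901/170520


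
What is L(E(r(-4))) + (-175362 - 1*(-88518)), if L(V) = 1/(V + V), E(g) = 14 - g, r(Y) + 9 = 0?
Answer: -3994823/46 ≈ -86844.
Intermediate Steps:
r(Y) = -9 (r(Y) = -9 + 0 = -9)
L(V) = 1/(2*V)
L(E(r(-4))) + (-175362 - 1*(-88518)) = 1/(2*(14 - 1*(-9))) + (-175362 - 1*(-88518)) = 1/(2*(14 + 9)) + (-175362 + 88518) = (½)/23 - 86844 = (½)*(1/23) - 86844 = 1/46 - 86844 = -3994823/46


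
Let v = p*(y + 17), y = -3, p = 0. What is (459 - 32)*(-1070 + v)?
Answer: -456890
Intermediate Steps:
v = 0 (v = 0*(-3 + 17) = 0*14 = 0)
(459 - 32)*(-1070 + v) = (459 - 32)*(-1070 + 0) = 427*(-1070) = -456890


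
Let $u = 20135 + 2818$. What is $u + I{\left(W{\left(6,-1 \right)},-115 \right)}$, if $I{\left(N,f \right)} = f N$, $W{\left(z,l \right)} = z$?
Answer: $22263$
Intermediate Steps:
$u = 22953$
$I{\left(N,f \right)} = N f$
$u + I{\left(W{\left(6,-1 \right)},-115 \right)} = 22953 + 6 \left(-115\right) = 22953 - 690 = 22263$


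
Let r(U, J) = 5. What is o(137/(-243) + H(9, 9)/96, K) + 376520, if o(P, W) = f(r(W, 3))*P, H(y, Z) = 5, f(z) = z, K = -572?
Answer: 2927799625/7776 ≈ 3.7652e+5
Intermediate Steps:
o(P, W) = 5*P
o(137/(-243) + H(9, 9)/96, K) + 376520 = 5*(137/(-243) + 5/96) + 376520 = 5*(137*(-1/243) + 5*(1/96)) + 376520 = 5*(-137/243 + 5/96) + 376520 = 5*(-3979/7776) + 376520 = -19895/7776 + 376520 = 2927799625/7776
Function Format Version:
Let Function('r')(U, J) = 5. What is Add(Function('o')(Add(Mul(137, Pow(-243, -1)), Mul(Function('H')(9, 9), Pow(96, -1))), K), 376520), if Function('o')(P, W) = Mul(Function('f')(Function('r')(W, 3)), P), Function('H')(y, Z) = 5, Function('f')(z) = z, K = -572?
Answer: Rational(2927799625, 7776) ≈ 3.7652e+5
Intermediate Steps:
Function('o')(P, W) = Mul(5, P)
Add(Function('o')(Add(Mul(137, Pow(-243, -1)), Mul(Function('H')(9, 9), Pow(96, -1))), K), 376520) = Add(Mul(5, Add(Mul(137, Pow(-243, -1)), Mul(5, Pow(96, -1)))), 376520) = Add(Mul(5, Add(Mul(137, Rational(-1, 243)), Mul(5, Rational(1, 96)))), 376520) = Add(Mul(5, Add(Rational(-137, 243), Rational(5, 96))), 376520) = Add(Mul(5, Rational(-3979, 7776)), 376520) = Add(Rational(-19895, 7776), 376520) = Rational(2927799625, 7776)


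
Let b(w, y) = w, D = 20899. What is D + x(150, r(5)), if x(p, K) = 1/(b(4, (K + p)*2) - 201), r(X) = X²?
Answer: 4117102/197 ≈ 20899.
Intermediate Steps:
x(p, K) = -1/197 (x(p, K) = 1/(4 - 201) = 1/(-197) = -1/197)
D + x(150, r(5)) = 20899 - 1/197 = 4117102/197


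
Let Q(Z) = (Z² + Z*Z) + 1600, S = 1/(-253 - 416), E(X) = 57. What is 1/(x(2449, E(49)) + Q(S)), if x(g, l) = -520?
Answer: 447561/483365882 ≈ 0.00092593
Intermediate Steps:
S = -1/669 (S = 1/(-669) = -1/669 ≈ -0.0014948)
Q(Z) = 1600 + 2*Z² (Q(Z) = (Z² + Z²) + 1600 = 2*Z² + 1600 = 1600 + 2*Z²)
1/(x(2449, E(49)) + Q(S)) = 1/(-520 + (1600 + 2*(-1/669)²)) = 1/(-520 + (1600 + 2*(1/447561))) = 1/(-520 + (1600 + 2/447561)) = 1/(-520 + 716097602/447561) = 1/(483365882/447561) = 447561/483365882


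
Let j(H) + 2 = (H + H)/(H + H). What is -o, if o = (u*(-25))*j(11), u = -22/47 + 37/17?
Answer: -34125/799 ≈ -42.710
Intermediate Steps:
u = 1365/799 (u = -22*1/47 + 37*(1/17) = -22/47 + 37/17 = 1365/799 ≈ 1.7084)
j(H) = -1 (j(H) = -2 + (H + H)/(H + H) = -2 + (2*H)/((2*H)) = -2 + (2*H)*(1/(2*H)) = -2 + 1 = -1)
o = 34125/799 (o = ((1365/799)*(-25))*(-1) = -34125/799*(-1) = 34125/799 ≈ 42.710)
-o = -1*34125/799 = -34125/799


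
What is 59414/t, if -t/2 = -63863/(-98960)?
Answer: -2939804720/63863 ≈ -46033.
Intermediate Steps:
t = -63863/49480 (t = -(-127726)/(-98960) = -(-127726)*(-1)/98960 = -2*63863/98960 = -63863/49480 ≈ -1.2907)
59414/t = 59414/(-63863/49480) = 59414*(-49480/63863) = -2939804720/63863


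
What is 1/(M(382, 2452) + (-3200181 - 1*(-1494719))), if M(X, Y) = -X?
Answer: -1/1705844 ≈ -5.8622e-7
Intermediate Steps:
1/(M(382, 2452) + (-3200181 - 1*(-1494719))) = 1/(-1*382 + (-3200181 - 1*(-1494719))) = 1/(-382 + (-3200181 + 1494719)) = 1/(-382 - 1705462) = 1/(-1705844) = -1/1705844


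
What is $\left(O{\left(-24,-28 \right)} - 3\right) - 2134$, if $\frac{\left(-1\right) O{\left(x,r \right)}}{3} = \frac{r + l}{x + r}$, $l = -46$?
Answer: $- \frac{55673}{26} \approx -2141.3$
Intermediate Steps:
$O{\left(x,r \right)} = - \frac{3 \left(-46 + r\right)}{r + x}$ ($O{\left(x,r \right)} = - 3 \frac{r - 46}{x + r} = - 3 \frac{-46 + r}{r + x} = - \frac{3 \left(-46 + r\right)}{r + x}$)
$\left(O{\left(-24,-28 \right)} - 3\right) - 2134 = \left(\frac{3 \left(46 - -28\right)}{-28 - 24} - 3\right) - 2134 = \left(\frac{3 \left(46 + 28\right)}{-52} - 3\right) - 2134 = \left(3 \left(- \frac{1}{52}\right) 74 - 3\right) - 2134 = \left(- \frac{111}{26} - 3\right) - 2134 = - \frac{189}{26} - 2134 = - \frac{55673}{26}$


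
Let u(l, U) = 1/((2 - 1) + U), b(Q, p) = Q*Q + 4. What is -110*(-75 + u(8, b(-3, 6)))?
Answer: 57695/7 ≈ 8242.1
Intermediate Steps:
b(Q, p) = 4 + Q² (b(Q, p) = Q² + 4 = 4 + Q²)
u(l, U) = 1/(1 + U)
-110*(-75 + u(8, b(-3, 6))) = -110*(-75 + 1/(1 + (4 + (-3)²))) = -110*(-75 + 1/(1 + (4 + 9))) = -110*(-75 + 1/(1 + 13)) = -110*(-75 + 1/14) = -110*(-1049/14) = 57695/7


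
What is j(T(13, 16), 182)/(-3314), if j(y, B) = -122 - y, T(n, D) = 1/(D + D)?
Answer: 3905/106048 ≈ 0.036823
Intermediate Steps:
T(n, D) = 1/(2*D)
j(T(13, 16), 182)/(-3314) = (-122 - 1/(2*16))/(-3314) = (-122 - 1/(2*16))*(-1/3314) = (-122 - 1*1/32)*(-1/3314) = (-122 - 1/32)*(-1/3314) = -3905/32*(-1/3314) = 3905/106048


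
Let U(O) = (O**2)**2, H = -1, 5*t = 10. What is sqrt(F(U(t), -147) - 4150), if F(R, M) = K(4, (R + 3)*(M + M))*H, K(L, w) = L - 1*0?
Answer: I*sqrt(4154) ≈ 64.452*I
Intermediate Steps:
t = 2 (t = (1/5)*10 = 2)
K(L, w) = L (K(L, w) = L + 0 = L)
U(O) = O**4
F(R, M) = -4 (F(R, M) = 4*(-1) = -4)
sqrt(F(U(t), -147) - 4150) = sqrt(-4 - 4150) = sqrt(-4154) = I*sqrt(4154)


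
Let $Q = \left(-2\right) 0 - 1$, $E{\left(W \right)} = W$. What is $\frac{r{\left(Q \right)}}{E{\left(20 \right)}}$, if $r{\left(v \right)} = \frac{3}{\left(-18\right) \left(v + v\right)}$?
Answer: $\frac{1}{240} \approx 0.0041667$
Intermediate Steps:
$Q = -1$ ($Q = 0 - 1 = -1$)
$r{\left(v \right)} = - \frac{1}{12 v}$ ($r{\left(v \right)} = \frac{3}{\left(-18\right) 2 v} = \frac{3}{\left(-36\right) v} = 3 \left(- \frac{1}{36 v}\right) = - \frac{1}{12 v}$)
$\frac{r{\left(Q \right)}}{E{\left(20 \right)}} = \frac{\left(- \frac{1}{12}\right) \frac{1}{-1}}{20} = \left(- \frac{1}{12}\right) \left(-1\right) \frac{1}{20} = \frac{1}{12} \cdot \frac{1}{20} = \frac{1}{240}$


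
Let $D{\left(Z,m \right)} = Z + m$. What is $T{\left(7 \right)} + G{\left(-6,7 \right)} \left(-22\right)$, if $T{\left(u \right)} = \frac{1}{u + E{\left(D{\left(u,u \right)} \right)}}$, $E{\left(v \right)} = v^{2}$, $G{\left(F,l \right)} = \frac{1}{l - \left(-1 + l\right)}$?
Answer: $- \frac{4465}{203} \approx -21.995$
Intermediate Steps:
$G{\left(F,l \right)} = 1$ ($G{\left(F,l \right)} = 1^{-1} = 1$)
$T{\left(u \right)} = \frac{1}{u + 4 u^{2}}$ ($T{\left(u \right)} = \frac{1}{u + \left(u + u\right)^{2}} = \frac{1}{u + \left(2 u\right)^{2}} = \frac{1}{u + 4 u^{2}}$)
$T{\left(7 \right)} + G{\left(-6,7 \right)} \left(-22\right) = \frac{1}{7 \left(1 + 4 \cdot 7\right)} + 1 \left(-22\right) = \frac{1}{7 \left(1 + 28\right)} - 22 = \frac{1}{7 \cdot 29} - 22 = \frac{1}{7} \cdot \frac{1}{29} - 22 = \frac{1}{203} - 22 = - \frac{4465}{203}$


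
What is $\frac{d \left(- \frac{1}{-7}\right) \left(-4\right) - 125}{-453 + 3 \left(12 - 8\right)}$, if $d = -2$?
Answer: $\frac{289}{1029} \approx 0.28086$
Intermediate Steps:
$\frac{d \left(- \frac{1}{-7}\right) \left(-4\right) - 125}{-453 + 3 \left(12 - 8\right)} = \frac{- 2 \left(- \frac{1}{-7}\right) \left(-4\right) - 125}{-453 + 3 \left(12 - 8\right)} = \frac{- 2 \left(\left(-1\right) \left(- \frac{1}{7}\right)\right) \left(-4\right) - 125}{-453 + 3 \cdot 4} = \frac{\left(-2\right) \frac{1}{7} \left(-4\right) - 125}{-453 + 12} = \frac{\left(- \frac{2}{7}\right) \left(-4\right) - 125}{-441} = \left(\frac{8}{7} - 125\right) \left(- \frac{1}{441}\right) = \left(- \frac{867}{7}\right) \left(- \frac{1}{441}\right) = \frac{289}{1029}$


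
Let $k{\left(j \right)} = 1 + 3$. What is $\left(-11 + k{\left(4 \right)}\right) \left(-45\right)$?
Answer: $315$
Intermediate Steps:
$k{\left(j \right)} = 4$
$\left(-11 + k{\left(4 \right)}\right) \left(-45\right) = \left(-11 + 4\right) \left(-45\right) = \left(-7\right) \left(-45\right) = 315$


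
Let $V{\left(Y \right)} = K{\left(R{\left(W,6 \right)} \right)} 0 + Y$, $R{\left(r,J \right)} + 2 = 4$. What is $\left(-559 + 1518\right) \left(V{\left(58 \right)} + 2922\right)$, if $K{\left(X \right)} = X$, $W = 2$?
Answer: $2857820$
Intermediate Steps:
$R{\left(r,J \right)} = 2$ ($R{\left(r,J \right)} = -2 + 4 = 2$)
$V{\left(Y \right)} = Y$ ($V{\left(Y \right)} = 2 \cdot 0 + Y = 0 + Y = Y$)
$\left(-559 + 1518\right) \left(V{\left(58 \right)} + 2922\right) = \left(-559 + 1518\right) \left(58 + 2922\right) = 959 \cdot 2980 = 2857820$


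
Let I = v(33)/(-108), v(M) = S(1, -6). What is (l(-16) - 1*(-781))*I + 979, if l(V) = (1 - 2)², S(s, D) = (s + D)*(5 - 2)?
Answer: 19577/18 ≈ 1087.6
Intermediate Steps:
S(s, D) = 3*D + 3*s (S(s, D) = (D + s)*3 = 3*D + 3*s)
v(M) = -15 (v(M) = 3*(-6) + 3*1 = -18 + 3 = -15)
l(V) = 1 (l(V) = (-1)² = 1)
I = 5/36 (I = -15/(-108) = -15*(-1/108) = 5/36 ≈ 0.13889)
(l(-16) - 1*(-781))*I + 979 = (1 - 1*(-781))*(5/36) + 979 = (1 + 781)*(5/36) + 979 = 782*(5/36) + 979 = 1955/18 + 979 = 19577/18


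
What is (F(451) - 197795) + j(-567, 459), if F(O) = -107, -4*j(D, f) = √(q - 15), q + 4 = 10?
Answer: -197902 - 3*I/4 ≈ -1.979e+5 - 0.75*I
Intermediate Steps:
q = 6 (q = -4 + 10 = 6)
j(D, f) = -3*I/4 (j(D, f) = -√(6 - 15)/4 = -3*I/4)
(F(451) - 197795) + j(-567, 459) = (-107 - 197795) - 3*I/4 = -197902 - 3*I/4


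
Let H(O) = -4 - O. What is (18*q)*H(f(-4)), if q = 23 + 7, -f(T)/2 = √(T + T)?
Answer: -2160 + 2160*I*√2 ≈ -2160.0 + 3054.7*I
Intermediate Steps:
f(T) = -2*√2*√T (f(T) = -2*√(T + T) = -2*√2*√T)
q = 30
(18*q)*H(f(-4)) = (18*30)*(-4 - (-2)*√2*√(-4)) = 540*(-4 - (-2)*√2*2*I) = 540*(-4 - (-4)*I*√2) = 540*(-4 + 4*I*√2) = -2160 + 2160*I*√2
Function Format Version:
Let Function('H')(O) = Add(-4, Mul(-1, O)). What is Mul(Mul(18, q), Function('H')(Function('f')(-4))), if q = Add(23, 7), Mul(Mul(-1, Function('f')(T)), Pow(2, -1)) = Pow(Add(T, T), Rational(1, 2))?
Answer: Add(-2160, Mul(2160, I, Pow(2, Rational(1, 2)))) ≈ Add(-2160.0, Mul(3054.7, I))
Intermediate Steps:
Function('f')(T) = Mul(-2, Pow(2, Rational(1, 2)), Pow(T, Rational(1, 2))) (Function('f')(T) = Mul(-2, Pow(Add(T, T), Rational(1, 2))) = Mul(-2, Pow(Mul(2, T), Rational(1, 2))) = Mul(-2, Mul(Pow(2, Rational(1, 2)), Pow(T, Rational(1, 2)))) = Mul(-2, Pow(2, Rational(1, 2)), Pow(T, Rational(1, 2))))
q = 30
Mul(Mul(18, q), Function('H')(Function('f')(-4))) = Mul(Mul(18, 30), Add(-4, Mul(-1, Mul(-2, Pow(2, Rational(1, 2)), Pow(-4, Rational(1, 2)))))) = Mul(540, Add(-4, Mul(-1, Mul(-2, Pow(2, Rational(1, 2)), Mul(2, I))))) = Mul(540, Add(-4, Mul(-1, Mul(-4, I, Pow(2, Rational(1, 2)))))) = Mul(540, Add(-4, Mul(4, I, Pow(2, Rational(1, 2))))) = Add(-2160, Mul(2160, I, Pow(2, Rational(1, 2))))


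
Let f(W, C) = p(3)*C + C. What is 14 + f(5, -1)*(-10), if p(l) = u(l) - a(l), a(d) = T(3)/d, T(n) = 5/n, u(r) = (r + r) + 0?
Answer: 706/9 ≈ 78.444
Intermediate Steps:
u(r) = 2*r (u(r) = 2*r + 0 = 2*r)
a(d) = 5/(3*d) (a(d) = (5/3)/d = (5*(⅓))/d = 5/(3*d))
p(l) = 2*l - 5/(3*l)
f(W, C) = 58*C/9 (f(W, C) = (2*3 - 5/3/3)*C + C = (6 - 5/3*⅓)*C + C = (6 - 5/9)*C + C = 49*C/9 + C = 58*C/9)
14 + f(5, -1)*(-10) = 14 + ((58/9)*(-1))*(-10) = 14 - 58/9*(-10) = 14 + 580/9 = 706/9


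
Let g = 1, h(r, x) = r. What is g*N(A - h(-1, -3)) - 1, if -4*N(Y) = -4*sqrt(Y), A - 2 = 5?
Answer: -1 + 2*sqrt(2) ≈ 1.8284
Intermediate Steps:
A = 7 (A = 2 + 5 = 7)
N(Y) = sqrt(Y) (N(Y) = -(-1)*sqrt(Y) = sqrt(Y))
g*N(A - h(-1, -3)) - 1 = 1*sqrt(7 - 1*(-1)) - 1 = 1*sqrt(7 + 1) - 1 = 1*sqrt(8) - 1 = 1*(2*sqrt(2)) - 1 = 2*sqrt(2) - 1 = -1 + 2*sqrt(2)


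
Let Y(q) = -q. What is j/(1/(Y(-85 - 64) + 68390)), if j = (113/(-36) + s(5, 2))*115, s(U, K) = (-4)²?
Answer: 3649359055/36 ≈ 1.0137e+8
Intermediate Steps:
s(U, K) = 16
j = 53245/36 (j = (113/(-36) + 16)*115 = (113*(-1/36) + 16)*115 = (-113/36 + 16)*115 = (463/36)*115 = 53245/36 ≈ 1479.0)
j/(1/(Y(-85 - 64) + 68390)) = 53245/(36*(1/(-(-85 - 64) + 68390))) = 53245/(36*(1/(-1*(-149) + 68390))) = 53245/(36*(1/(149 + 68390))) = 53245/(36*(1/68539)) = (53245/36)*68539 = 3649359055/36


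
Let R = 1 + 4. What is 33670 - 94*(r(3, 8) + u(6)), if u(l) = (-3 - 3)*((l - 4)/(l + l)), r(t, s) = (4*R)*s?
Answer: 18724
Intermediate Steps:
R = 5
r(t, s) = 20*s (r(t, s) = (4*5)*s = 20*s)
u(l) = -3*(-4 + l)/l (u(l) = -6*(-4 + l)/(2*l) = -6*(-4 + l)*1/(2*l) = -3*(-4 + l)/l)
33670 - 94*(r(3, 8) + u(6)) = 33670 - 94*(20*8 + (-3 + 12/6)) = 33670 - 94*(160 + (-3 + 12*(1/6))) = 33670 - 94*(160 + (-3 + 2)) = 33670 - 94*(160 - 1) = 33670 - 94*159 = 33670 - 1*14946 = 33670 - 14946 = 18724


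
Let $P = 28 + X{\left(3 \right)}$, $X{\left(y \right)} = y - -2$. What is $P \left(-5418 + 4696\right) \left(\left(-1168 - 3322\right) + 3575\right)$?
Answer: $21800790$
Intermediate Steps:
$X{\left(y \right)} = 2 + y$ ($X{\left(y \right)} = y + 2 = 2 + y$)
$P = 33$ ($P = 28 + \left(2 + 3\right) = 28 + 5 = 33$)
$P \left(-5418 + 4696\right) \left(\left(-1168 - 3322\right) + 3575\right) = 33 \left(-5418 + 4696\right) \left(\left(-1168 - 3322\right) + 3575\right) = 33 \left(- 722 \left(-4490 + 3575\right)\right) = 33 \left(\left(-722\right) \left(-915\right)\right) = 33 \cdot 660630 = 21800790$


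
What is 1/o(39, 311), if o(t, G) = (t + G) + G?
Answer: 1/661 ≈ 0.0015129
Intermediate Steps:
o(t, G) = t + 2*G (o(t, G) = (G + t) + G = t + 2*G)
1/o(39, 311) = 1/(39 + 2*311) = 1/(39 + 622) = 1/661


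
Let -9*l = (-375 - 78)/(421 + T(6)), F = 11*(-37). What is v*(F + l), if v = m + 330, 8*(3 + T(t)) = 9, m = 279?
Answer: -118691345/479 ≈ -2.4779e+5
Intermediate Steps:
T(t) = -15/8 (T(t) = -3 + (1/8)*9 = -3 + 9/8 = -15/8)
F = -407
l = 1208/10059 (l = -(-375 - 78)/(9*(421 - 15/8)) = -(-151)/(3*3353/8) = -(-151)*8/(3*3353) = -1/9*(-3624/3353) = 1208/10059 ≈ 0.12009)
v = 609 (v = 279 + 330 = 609)
v*(F + l) = 609*(-407 + 1208/10059) = 609*(-4092805/10059) = -118691345/479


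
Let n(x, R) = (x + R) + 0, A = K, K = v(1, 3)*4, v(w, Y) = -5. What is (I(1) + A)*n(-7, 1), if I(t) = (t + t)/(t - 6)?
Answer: 612/5 ≈ 122.40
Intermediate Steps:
I(t) = 2*t/(-6 + t) (I(t) = (2*t)/(-6 + t) = 2*t/(-6 + t))
K = -20 (K = -5*4 = -20)
A = -20
n(x, R) = R + x (n(x, R) = (R + x) + 0 = R + x)
(I(1) + A)*n(-7, 1) = (2*1/(-6 + 1) - 20)*(1 - 7) = (2*1/(-5) - 20)*(-6) = (2*1*(-⅕) - 20)*(-6) = (-⅖ - 20)*(-6) = -102/5*(-6) = 612/5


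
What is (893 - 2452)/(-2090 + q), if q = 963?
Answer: 1559/1127 ≈ 1.3833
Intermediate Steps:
(893 - 2452)/(-2090 + q) = (893 - 2452)/(-2090 + 963) = -1559/(-1127) = -1559*(-1/1127) = 1559/1127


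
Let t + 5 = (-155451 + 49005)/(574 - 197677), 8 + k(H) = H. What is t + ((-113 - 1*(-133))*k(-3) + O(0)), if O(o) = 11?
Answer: -14024532/65701 ≈ -213.46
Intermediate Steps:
k(H) = -8 + H
t = -293023/65701 (t = -5 + (-155451 + 49005)/(574 - 197677) = -5 - 106446/(-197103) = -5 - 106446*(-1/197103) = -5 + 35482/65701 = -293023/65701 ≈ -4.4599)
t + ((-113 - 1*(-133))*k(-3) + O(0)) = -293023/65701 + ((-113 - 1*(-133))*(-8 - 3) + 11) = -293023/65701 + ((-113 + 133)*(-11) + 11) = -293023/65701 + (20*(-11) + 11) = -293023/65701 + (-220 + 11) = -293023/65701 - 209 = -14024532/65701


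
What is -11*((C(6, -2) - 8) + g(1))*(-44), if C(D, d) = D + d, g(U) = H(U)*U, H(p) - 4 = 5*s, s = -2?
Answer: -4840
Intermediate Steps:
H(p) = -6 (H(p) = 4 + 5*(-2) = 4 - 10 = -6)
g(U) = -6*U
-11*((C(6, -2) - 8) + g(1))*(-44) = -11*(((6 - 2) - 8) - 6*1)*(-44) = -11*((4 - 8) - 6)*(-44) = -11*(-4 - 6)*(-44) = -11*(-10)*(-44) = 110*(-44) = -4840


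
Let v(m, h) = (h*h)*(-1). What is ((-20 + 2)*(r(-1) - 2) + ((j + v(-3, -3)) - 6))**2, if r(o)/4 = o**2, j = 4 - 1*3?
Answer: 2500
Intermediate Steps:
j = 1 (j = 4 - 3 = 1)
r(o) = 4*o**2
v(m, h) = -h**2 (v(m, h) = h**2*(-1) = -h**2)
((-20 + 2)*(r(-1) - 2) + ((j + v(-3, -3)) - 6))**2 = ((-20 + 2)*(4*(-1)**2 - 2) + ((1 - 1*(-3)**2) - 6))**2 = (-18*(4*1 - 2) + ((1 - 1*9) - 6))**2 = (-18*(4 - 2) + ((1 - 9) - 6))**2 = (-18*2 + (-8 - 6))**2 = (-36 - 14)**2 = (-50)**2 = 2500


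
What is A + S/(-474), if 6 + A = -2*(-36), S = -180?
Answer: 5244/79 ≈ 66.380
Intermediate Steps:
A = 66 (A = -6 - 2*(-36) = -6 + 72 = 66)
A + S/(-474) = 66 - 180/(-474) = 66 - 180*(-1/474) = 66 + 30/79 = 5244/79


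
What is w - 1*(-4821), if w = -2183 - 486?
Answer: 2152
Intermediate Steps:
w = -2669
w - 1*(-4821) = -2669 - 1*(-4821) = -2669 + 4821 = 2152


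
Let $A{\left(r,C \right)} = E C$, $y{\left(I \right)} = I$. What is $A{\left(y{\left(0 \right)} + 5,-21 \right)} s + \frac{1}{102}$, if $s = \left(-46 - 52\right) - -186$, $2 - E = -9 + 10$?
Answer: $- \frac{188495}{102} \approx -1848.0$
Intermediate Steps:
$E = 1$ ($E = 2 - \left(-9 + 10\right) = 2 - 1 = 1$)
$A{\left(r,C \right)} = C$ ($A{\left(r,C \right)} = 1 C = C$)
$s = 88$ ($s = \left(-46 - 52\right) + 186 = -98 + 186 = 88$)
$A{\left(y{\left(0 \right)} + 5,-21 \right)} s + \frac{1}{102} = \left(-21\right) 88 + \frac{1}{102} = -1848 + \frac{1}{102} = - \frac{188495}{102}$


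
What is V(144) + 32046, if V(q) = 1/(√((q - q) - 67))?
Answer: 32046 - I*√67/67 ≈ 32046.0 - 0.12217*I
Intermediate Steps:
V(q) = -I*√67/67 (V(q) = 1/(√(0 - 67)) = 1/(√(-67)) = 1/(I*√67) = -I*√67/67)
V(144) + 32046 = -I*√67/67 + 32046 = 32046 - I*√67/67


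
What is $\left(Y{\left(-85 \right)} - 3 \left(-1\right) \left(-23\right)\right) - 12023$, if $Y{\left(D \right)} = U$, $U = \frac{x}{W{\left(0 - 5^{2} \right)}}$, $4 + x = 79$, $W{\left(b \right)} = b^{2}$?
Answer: $- \frac{302297}{25} \approx -12092.0$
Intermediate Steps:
$x = 75$ ($x = -4 + 79 = 75$)
$U = \frac{3}{25}$ ($U = \frac{75}{\left(0 - 5^{2}\right)^{2}} = \frac{75}{\left(0 - 25\right)^{2}} = \frac{75}{\left(-25\right)^{2}} = \frac{75}{625} = 75 \cdot \frac{1}{625} = \frac{3}{25} \approx 0.12$)
$Y{\left(D \right)} = \frac{3}{25}$
$\left(Y{\left(-85 \right)} - 3 \left(-1\right) \left(-23\right)\right) - 12023 = \left(\frac{3}{25} - 3 \left(-1\right) \left(-23\right)\right) - 12023 = \left(\frac{3}{25} - \left(-3\right) \left(-23\right)\right) - 12023 = \left(\frac{3}{25} - 69\right) - 12023 = - \frac{1722}{25} - 12023 = - \frac{302297}{25}$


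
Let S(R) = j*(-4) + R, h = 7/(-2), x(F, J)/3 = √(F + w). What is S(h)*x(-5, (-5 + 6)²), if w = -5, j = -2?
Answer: 27*I*√10/2 ≈ 42.691*I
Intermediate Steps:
x(F, J) = 3*√(-5 + F) (x(F, J) = 3*√(F - 5) = 3*√(-5 + F))
h = -7/2 (h = 7*(-½) = -7/2 ≈ -3.5000)
S(R) = 8 + R (S(R) = -2*(-4) + R = 8 + R)
S(h)*x(-5, (-5 + 6)²) = (8 - 7/2)*(3*√(-5 - 5)) = 9*(3*√(-10))/2 = 9*(3*(I*√10))/2 = 9*(3*I*√10)/2 = 27*I*√10/2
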